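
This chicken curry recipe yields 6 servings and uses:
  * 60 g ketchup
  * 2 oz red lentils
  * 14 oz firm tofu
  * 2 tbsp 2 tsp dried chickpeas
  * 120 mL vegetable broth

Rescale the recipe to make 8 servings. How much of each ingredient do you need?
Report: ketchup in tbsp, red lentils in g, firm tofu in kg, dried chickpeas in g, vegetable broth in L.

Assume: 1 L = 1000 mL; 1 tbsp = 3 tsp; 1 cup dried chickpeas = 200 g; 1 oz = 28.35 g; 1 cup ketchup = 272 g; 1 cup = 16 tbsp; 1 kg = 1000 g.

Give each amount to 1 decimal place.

ketchup: 4.7 tbsp; red lentils: 75.6 g; firm tofu: 0.5 kg; dried chickpeas: 44.4 g; vegetable broth: 0.2 L

Scaling factor: 8/6 = 4/3.
ketchup: 60 g × 4/3 ÷ 272 g/cup × 16 tbsp/cup ≈ 4.7 tbsp
red lentils: 2 oz × 4/3 × 28.35 g/oz = 75.6 g
firm tofu: 14 oz × 4/3 × 28.35 g/oz ÷ 1000 g/kg ≈ 0.5 kg
dried chickpeas: (2 tbsp + 2 tsp = 8/3 tbsp) × 4/3 ÷ 16 tbsp/cup × 200 g/cup ≈ 44.4 g
vegetable broth: 120 mL × 4/3 ÷ 1000 mL/L ≈ 0.2 L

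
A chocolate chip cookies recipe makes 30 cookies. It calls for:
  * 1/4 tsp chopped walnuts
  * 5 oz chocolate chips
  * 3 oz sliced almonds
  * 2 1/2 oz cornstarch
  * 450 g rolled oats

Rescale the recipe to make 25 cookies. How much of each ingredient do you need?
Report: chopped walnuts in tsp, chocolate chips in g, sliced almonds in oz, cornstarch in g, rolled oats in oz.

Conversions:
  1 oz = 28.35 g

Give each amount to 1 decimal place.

chopped walnuts: 0.2 tsp; chocolate chips: 118.1 g; sliced almonds: 2.5 oz; cornstarch: 59.1 g; rolled oats: 13.2 oz

Scaling factor: 25/30 = 5/6.
chopped walnuts: 0.25 tsp × 5/6 ≈ 0.2 tsp
chocolate chips: 5 oz × 5/6 × 28.35 g/oz ≈ 118.1 g
sliced almonds: 3 oz × 5/6 = 2.5 oz
cornstarch: 2.5 oz × 5/6 × 28.35 g/oz ≈ 59.1 g
rolled oats: 450 g × 5/6 ÷ 28.35 g/oz ≈ 13.2 oz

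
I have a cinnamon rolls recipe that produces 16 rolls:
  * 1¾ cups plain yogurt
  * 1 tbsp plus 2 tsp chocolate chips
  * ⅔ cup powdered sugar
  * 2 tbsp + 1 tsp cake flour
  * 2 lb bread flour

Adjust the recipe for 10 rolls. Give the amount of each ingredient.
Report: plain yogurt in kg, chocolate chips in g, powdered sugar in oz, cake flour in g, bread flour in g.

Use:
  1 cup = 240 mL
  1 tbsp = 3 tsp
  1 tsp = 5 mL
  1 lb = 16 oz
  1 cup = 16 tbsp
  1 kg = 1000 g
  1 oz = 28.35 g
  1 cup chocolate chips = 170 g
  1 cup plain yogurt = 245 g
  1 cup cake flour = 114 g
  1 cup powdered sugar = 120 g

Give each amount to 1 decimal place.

plain yogurt: 0.3 kg; chocolate chips: 11.1 g; powdered sugar: 1.8 oz; cake flour: 10.4 g; bread flour: 567.0 g

Scaling factor: 10/16 = 5/8 = 0.625.
plain yogurt: 1.75 cup × 5/8 × 245 g/cup ÷ 1000 g/kg ≈ 0.3 kg
chocolate chips: (1 tbsp + 2 tsp = 5/3 tbsp) × 5/8 ÷ 16 tbsp/cup × 170 g/cup ≈ 11.1 g
powdered sugar: 2/3 cup × 5/8 × 120 g/cup ÷ 28.35 g/oz ≈ 1.8 oz
cake flour: (2 tbsp + 1 tsp = 7/3 tbsp) × 5/8 ÷ 16 tbsp/cup × 114 g/cup ≈ 10.4 g
bread flour: 2 lb × 5/8 × 16 oz/lb × 28.35 g/oz = 567.0 g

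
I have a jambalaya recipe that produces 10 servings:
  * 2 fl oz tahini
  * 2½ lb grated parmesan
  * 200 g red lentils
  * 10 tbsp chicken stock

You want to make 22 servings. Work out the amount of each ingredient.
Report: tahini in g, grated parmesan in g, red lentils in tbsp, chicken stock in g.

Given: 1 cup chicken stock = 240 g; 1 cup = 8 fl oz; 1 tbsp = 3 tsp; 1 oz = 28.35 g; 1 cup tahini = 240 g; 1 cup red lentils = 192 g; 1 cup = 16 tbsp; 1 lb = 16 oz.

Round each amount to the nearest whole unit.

Scaling factor: 22/10 = 11/5 = 2.2.
tahini: 2 fl oz × 11/5 ÷ 8 fl oz/cup × 240 g/cup = 132 g
grated parmesan: 2.5 lb × 11/5 × 16 oz/lb × 28.35 g/oz ≈ 2495 g
red lentils: 200 g × 11/5 ÷ 192 g/cup × 16 tbsp/cup ≈ 37 tbsp
chicken stock: 10 tbsp × 11/5 ÷ 16 tbsp/cup × 240 g/cup = 330 g

tahini: 132 g; grated parmesan: 2495 g; red lentils: 37 tbsp; chicken stock: 330 g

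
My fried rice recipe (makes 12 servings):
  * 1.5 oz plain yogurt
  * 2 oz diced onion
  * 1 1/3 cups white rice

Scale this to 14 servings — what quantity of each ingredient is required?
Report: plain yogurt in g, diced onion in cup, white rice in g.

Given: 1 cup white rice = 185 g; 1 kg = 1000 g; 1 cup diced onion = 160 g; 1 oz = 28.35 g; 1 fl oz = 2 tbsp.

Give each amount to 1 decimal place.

Scaling factor: 14/12 = 7/6.
plain yogurt: 1.5 oz × 7/6 × 28.35 g/oz ≈ 49.6 g
diced onion: 2 oz × 7/6 × 28.35 g/oz ÷ 160 g/cup ≈ 0.4 cup
white rice: 4/3 cup × 7/6 × 185 g/cup ≈ 287.8 g

plain yogurt: 49.6 g; diced onion: 0.4 cup; white rice: 287.8 g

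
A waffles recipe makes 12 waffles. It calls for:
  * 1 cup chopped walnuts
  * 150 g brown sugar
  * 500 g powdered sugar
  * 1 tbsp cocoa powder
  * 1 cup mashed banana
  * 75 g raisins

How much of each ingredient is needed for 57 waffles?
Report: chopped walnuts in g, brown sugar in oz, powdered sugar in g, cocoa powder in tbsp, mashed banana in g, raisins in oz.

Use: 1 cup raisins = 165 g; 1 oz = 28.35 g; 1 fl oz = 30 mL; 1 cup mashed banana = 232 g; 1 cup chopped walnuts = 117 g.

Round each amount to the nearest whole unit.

chopped walnuts: 556 g; brown sugar: 25 oz; powdered sugar: 2375 g; cocoa powder: 5 tbsp; mashed banana: 1102 g; raisins: 13 oz

Scaling factor: 57/12 = 19/4 = 4.75.
chopped walnuts: 1 cup × 19/4 × 117 g/cup ≈ 556 g
brown sugar: 150 g × 19/4 ÷ 28.35 g/oz ≈ 25 oz
powdered sugar: 500 g × 19/4 = 2375 g
cocoa powder: 1 tbsp × 19/4 ≈ 5 tbsp
mashed banana: 1 cup × 19/4 × 232 g/cup = 1102 g
raisins: 75 g × 19/4 ÷ 28.35 g/oz ≈ 13 oz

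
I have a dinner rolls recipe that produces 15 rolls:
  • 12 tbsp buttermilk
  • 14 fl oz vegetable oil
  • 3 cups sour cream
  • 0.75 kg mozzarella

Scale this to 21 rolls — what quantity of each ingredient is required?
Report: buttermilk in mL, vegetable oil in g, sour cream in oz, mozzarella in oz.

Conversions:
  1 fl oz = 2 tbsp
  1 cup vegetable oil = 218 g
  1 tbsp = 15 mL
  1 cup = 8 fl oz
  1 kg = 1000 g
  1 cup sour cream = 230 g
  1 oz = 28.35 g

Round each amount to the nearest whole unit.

buttermilk: 252 mL; vegetable oil: 534 g; sour cream: 34 oz; mozzarella: 37 oz

Scaling factor: 21/15 = 7/5 = 1.4.
buttermilk: 12 tbsp × 7/5 × 15 mL/tbsp = 252 mL
vegetable oil: 14 fl oz × 7/5 ÷ 8 fl oz/cup × 218 g/cup ≈ 534 g
sour cream: 3 cup × 7/5 × 230 g/cup ÷ 28.35 g/oz ≈ 34 oz
mozzarella: 0.75 kg × 7/5 × 1000 g/kg ÷ 28.35 g/oz ≈ 37 oz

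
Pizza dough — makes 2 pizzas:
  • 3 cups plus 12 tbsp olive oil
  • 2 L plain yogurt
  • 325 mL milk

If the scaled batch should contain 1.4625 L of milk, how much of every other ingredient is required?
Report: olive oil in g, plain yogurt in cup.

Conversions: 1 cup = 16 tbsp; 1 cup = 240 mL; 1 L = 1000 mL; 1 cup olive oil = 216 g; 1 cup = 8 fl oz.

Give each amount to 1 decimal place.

The original recipe has 0.325 L of milk, so the scaling factor is 1.4625 ÷ 0.325 = 9/2 = 4.5.
olive oil: (3 cup + 12 tbsp = 3.75 cup) × 9/2 × 216 g/cup = 3645.0 g
plain yogurt: 2 L × 9/2 × 1000 mL/L ÷ 240 mL/cup = 37.5 cup

olive oil: 3645.0 g; plain yogurt: 37.5 cup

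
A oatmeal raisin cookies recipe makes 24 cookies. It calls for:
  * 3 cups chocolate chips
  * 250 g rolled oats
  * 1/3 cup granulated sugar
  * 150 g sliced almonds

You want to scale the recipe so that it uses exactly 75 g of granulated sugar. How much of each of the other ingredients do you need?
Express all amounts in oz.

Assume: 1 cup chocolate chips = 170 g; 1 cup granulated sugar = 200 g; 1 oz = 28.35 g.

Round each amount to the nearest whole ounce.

chocolate chips: 20 oz; rolled oats: 10 oz; sliced almonds: 6 oz

The original recipe has 200/3 g of granulated sugar, so the scaling factor is 75 ÷ 200/3 = 9/8 = 1.125.
chocolate chips: 3 cup × 9/8 × 170 g/cup ÷ 28.35 g/oz ≈ 20 oz
rolled oats: 250 g × 9/8 ÷ 28.35 g/oz ≈ 10 oz
sliced almonds: 150 g × 9/8 ÷ 28.35 g/oz ≈ 6 oz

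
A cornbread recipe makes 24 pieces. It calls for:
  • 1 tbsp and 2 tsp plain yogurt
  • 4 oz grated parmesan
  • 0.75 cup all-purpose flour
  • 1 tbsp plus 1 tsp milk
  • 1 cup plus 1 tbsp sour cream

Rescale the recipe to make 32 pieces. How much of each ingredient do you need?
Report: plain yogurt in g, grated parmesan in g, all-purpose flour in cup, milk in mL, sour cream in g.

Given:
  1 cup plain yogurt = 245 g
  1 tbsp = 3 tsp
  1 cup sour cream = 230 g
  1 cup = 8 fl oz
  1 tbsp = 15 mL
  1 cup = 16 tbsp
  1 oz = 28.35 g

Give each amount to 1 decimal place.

Scaling factor: 32/24 = 4/3.
plain yogurt: (1 tbsp + 2 tsp = 5/3 tbsp) × 4/3 ÷ 16 tbsp/cup × 245 g/cup ≈ 34.0 g
grated parmesan: 4 oz × 4/3 × 28.35 g/oz = 151.2 g
all-purpose flour: 0.75 cup × 4/3 = 1.0 cup
milk: (1 tbsp + 1 tsp = 4/3 tbsp) × 4/3 × 15 mL/tbsp ≈ 26.7 mL
sour cream: (1 cup + 1 tbsp = 1.0625 cup) × 4/3 × 230 g/cup ≈ 325.8 g

plain yogurt: 34.0 g; grated parmesan: 151.2 g; all-purpose flour: 1.0 cup; milk: 26.7 mL; sour cream: 325.8 g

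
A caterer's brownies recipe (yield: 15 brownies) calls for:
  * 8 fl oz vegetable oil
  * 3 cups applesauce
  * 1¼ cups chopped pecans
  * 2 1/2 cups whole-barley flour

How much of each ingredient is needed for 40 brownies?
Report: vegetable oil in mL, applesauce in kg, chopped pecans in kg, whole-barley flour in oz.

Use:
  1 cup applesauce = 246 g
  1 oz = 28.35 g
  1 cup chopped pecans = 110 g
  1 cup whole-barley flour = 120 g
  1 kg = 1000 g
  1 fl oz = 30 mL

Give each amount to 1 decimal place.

vegetable oil: 640.0 mL; applesauce: 2.0 kg; chopped pecans: 0.4 kg; whole-barley flour: 28.2 oz

Scaling factor: 40/15 = 8/3.
vegetable oil: 8 fl oz × 8/3 × 30 mL/fl oz = 640.0 mL
applesauce: 3 cup × 8/3 × 246 g/cup ÷ 1000 g/kg ≈ 2.0 kg
chopped pecans: 1.25 cup × 8/3 × 110 g/cup ÷ 1000 g/kg ≈ 0.4 kg
whole-barley flour: 2.5 cup × 8/3 × 120 g/cup ÷ 28.35 g/oz ≈ 28.2 oz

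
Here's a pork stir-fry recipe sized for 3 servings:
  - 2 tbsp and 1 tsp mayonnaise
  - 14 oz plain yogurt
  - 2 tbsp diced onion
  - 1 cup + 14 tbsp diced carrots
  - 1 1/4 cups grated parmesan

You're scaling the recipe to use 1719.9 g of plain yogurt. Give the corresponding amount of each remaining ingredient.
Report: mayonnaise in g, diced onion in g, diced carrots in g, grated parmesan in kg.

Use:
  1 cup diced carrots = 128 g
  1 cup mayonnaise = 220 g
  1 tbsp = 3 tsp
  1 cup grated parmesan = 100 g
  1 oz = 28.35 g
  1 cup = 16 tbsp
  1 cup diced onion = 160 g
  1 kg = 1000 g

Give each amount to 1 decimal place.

mayonnaise: 139.0 g; diced onion: 86.7 g; diced carrots: 1040.0 g; grated parmesan: 0.5 kg

The original recipe has 396.9 g of plain yogurt, so the scaling factor is 1719.9 ÷ 396.9 = 13/3.
mayonnaise: (2 tbsp + 1 tsp = 7/3 tbsp) × 13/3 ÷ 16 tbsp/cup × 220 g/cup ≈ 139.0 g
diced onion: 2 tbsp × 13/3 ÷ 16 tbsp/cup × 160 g/cup ≈ 86.7 g
diced carrots: (1 cup + 14 tbsp = 1.875 cup) × 13/3 × 128 g/cup = 1040.0 g
grated parmesan: 1.25 cup × 13/3 × 100 g/cup ÷ 1000 g/kg ≈ 0.5 kg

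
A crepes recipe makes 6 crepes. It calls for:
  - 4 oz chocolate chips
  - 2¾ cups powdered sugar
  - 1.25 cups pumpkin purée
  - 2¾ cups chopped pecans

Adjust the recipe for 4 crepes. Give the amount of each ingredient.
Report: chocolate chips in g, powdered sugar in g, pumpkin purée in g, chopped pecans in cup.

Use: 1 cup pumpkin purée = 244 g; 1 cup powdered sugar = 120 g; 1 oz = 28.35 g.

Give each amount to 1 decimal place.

Scaling factor: 4/6 = 2/3.
chocolate chips: 4 oz × 2/3 × 28.35 g/oz = 75.6 g
powdered sugar: 2.75 cup × 2/3 × 120 g/cup = 220.0 g
pumpkin purée: 1.25 cup × 2/3 × 244 g/cup ≈ 203.3 g
chopped pecans: 2.75 cup × 2/3 ≈ 1.8 cup

chocolate chips: 75.6 g; powdered sugar: 220.0 g; pumpkin purée: 203.3 g; chopped pecans: 1.8 cup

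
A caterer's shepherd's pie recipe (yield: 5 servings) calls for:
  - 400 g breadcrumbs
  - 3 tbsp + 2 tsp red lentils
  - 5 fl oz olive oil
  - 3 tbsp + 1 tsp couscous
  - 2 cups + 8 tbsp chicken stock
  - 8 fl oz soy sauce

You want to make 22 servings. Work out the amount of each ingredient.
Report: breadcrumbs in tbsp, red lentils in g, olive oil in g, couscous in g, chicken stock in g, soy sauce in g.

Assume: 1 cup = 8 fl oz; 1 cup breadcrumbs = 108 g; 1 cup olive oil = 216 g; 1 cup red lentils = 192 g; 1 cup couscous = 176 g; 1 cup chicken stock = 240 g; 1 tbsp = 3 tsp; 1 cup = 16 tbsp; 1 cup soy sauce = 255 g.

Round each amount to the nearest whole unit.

breadcrumbs: 261 tbsp; red lentils: 194 g; olive oil: 594 g; couscous: 161 g; chicken stock: 2640 g; soy sauce: 1122 g

Scaling factor: 22/5 = 4.4.
breadcrumbs: 400 g × 22/5 ÷ 108 g/cup × 16 tbsp/cup ≈ 261 tbsp
red lentils: (3 tbsp + 2 tsp = 11/3 tbsp) × 22/5 ÷ 16 tbsp/cup × 192 g/cup ≈ 194 g
olive oil: 5 fl oz × 22/5 ÷ 8 fl oz/cup × 216 g/cup = 594 g
couscous: (3 tbsp + 1 tsp = 10/3 tbsp) × 22/5 ÷ 16 tbsp/cup × 176 g/cup ≈ 161 g
chicken stock: (2 cup + 8 tbsp = 2.5 cup) × 22/5 × 240 g/cup = 2640 g
soy sauce: 8 fl oz × 22/5 ÷ 8 fl oz/cup × 255 g/cup = 1122 g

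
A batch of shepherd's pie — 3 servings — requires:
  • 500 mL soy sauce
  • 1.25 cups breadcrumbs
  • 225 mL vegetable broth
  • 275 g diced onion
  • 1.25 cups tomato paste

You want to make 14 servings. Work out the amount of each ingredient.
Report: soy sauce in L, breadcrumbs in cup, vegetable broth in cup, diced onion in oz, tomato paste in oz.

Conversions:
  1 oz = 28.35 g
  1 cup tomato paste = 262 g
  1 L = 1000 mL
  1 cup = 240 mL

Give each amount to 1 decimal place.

Scaling factor: 14/3.
soy sauce: 500 mL × 14/3 ÷ 1000 mL/L ≈ 2.3 L
breadcrumbs: 1.25 cup × 14/3 ≈ 5.8 cup
vegetable broth: 225 mL × 14/3 ÷ 240 mL/cup ≈ 4.4 cup
diced onion: 275 g × 14/3 ÷ 28.35 g/oz ≈ 45.3 oz
tomato paste: 1.25 cup × 14/3 × 262 g/cup ÷ 28.35 g/oz ≈ 53.9 oz

soy sauce: 2.3 L; breadcrumbs: 5.8 cup; vegetable broth: 4.4 cup; diced onion: 45.3 oz; tomato paste: 53.9 oz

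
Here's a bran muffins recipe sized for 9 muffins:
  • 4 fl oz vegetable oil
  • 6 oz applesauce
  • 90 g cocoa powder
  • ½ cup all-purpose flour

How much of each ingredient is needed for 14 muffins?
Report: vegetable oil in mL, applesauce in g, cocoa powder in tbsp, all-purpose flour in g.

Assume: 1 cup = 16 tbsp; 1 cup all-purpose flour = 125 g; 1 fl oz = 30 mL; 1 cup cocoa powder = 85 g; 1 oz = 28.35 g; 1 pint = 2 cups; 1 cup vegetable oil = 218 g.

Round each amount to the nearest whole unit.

Scaling factor: 14/9.
vegetable oil: 4 fl oz × 14/9 × 30 mL/fl oz ≈ 187 mL
applesauce: 6 oz × 14/9 × 28.35 g/oz ≈ 265 g
cocoa powder: 90 g × 14/9 ÷ 85 g/cup × 16 tbsp/cup ≈ 26 tbsp
all-purpose flour: 0.5 cup × 14/9 × 125 g/cup ≈ 97 g

vegetable oil: 187 mL; applesauce: 265 g; cocoa powder: 26 tbsp; all-purpose flour: 97 g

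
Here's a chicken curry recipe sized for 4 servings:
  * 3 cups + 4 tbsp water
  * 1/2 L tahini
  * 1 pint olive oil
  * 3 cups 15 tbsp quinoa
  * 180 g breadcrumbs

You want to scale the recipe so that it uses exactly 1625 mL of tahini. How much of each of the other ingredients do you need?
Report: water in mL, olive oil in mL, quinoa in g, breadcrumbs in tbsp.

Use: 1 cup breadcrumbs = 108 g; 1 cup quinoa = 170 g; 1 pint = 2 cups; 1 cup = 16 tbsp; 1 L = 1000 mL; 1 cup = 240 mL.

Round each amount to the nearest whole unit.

water: 2535 mL; olive oil: 1560 mL; quinoa: 2175 g; breadcrumbs: 87 tbsp

The original recipe has 500 mL of tahini, so the scaling factor is 1625 ÷ 500 = 13/4 = 3.25.
water: (3 cup + 4 tbsp = 3.25 cup) × 13/4 × 240 mL/cup = 2535 mL
olive oil: 1 pint × 13/4 × 2 cup/pint × 240 mL/cup = 1560 mL
quinoa: (3 cup + 15 tbsp = 3.9375 cup) × 13/4 × 170 g/cup ≈ 2175 g
breadcrumbs: 180 g × 13/4 ÷ 108 g/cup × 16 tbsp/cup ≈ 87 tbsp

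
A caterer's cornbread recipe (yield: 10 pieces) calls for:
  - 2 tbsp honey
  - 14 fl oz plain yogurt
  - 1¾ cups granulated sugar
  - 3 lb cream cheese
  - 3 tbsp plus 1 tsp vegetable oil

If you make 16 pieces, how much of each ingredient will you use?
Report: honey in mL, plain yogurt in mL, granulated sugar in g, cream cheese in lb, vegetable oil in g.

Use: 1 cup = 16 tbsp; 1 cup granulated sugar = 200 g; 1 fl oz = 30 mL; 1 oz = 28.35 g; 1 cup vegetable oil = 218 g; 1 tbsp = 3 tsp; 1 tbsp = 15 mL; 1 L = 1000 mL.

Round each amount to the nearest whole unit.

honey: 48 mL; plain yogurt: 672 mL; granulated sugar: 560 g; cream cheese: 5 lb; vegetable oil: 73 g

Scaling factor: 16/10 = 8/5 = 1.6.
honey: 2 tbsp × 8/5 × 15 mL/tbsp = 48 mL
plain yogurt: 14 fl oz × 8/5 × 30 mL/fl oz = 672 mL
granulated sugar: 1.75 cup × 8/5 × 200 g/cup = 560 g
cream cheese: 3 lb × 8/5 ≈ 5 lb
vegetable oil: (3 tbsp + 1 tsp = 10/3 tbsp) × 8/5 ÷ 16 tbsp/cup × 218 g/cup ≈ 73 g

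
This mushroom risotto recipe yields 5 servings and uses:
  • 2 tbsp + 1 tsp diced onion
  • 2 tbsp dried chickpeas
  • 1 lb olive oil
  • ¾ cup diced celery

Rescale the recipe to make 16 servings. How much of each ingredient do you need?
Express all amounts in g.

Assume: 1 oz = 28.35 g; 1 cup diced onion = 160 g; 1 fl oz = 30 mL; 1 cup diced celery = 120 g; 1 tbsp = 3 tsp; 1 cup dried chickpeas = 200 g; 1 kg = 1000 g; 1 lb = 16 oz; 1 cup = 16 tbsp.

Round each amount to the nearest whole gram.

Scaling factor: 16/5 = 3.2.
diced onion: (2 tbsp + 1 tsp = 7/3 tbsp) × 16/5 ÷ 16 tbsp/cup × 160 g/cup ≈ 75 g
dried chickpeas: 2 tbsp × 16/5 ÷ 16 tbsp/cup × 200 g/cup = 80 g
olive oil: 1 lb × 16/5 × 16 oz/lb × 28.35 g/oz ≈ 1452 g
diced celery: 0.75 cup × 16/5 × 120 g/cup = 288 g

diced onion: 75 g; dried chickpeas: 80 g; olive oil: 1452 g; diced celery: 288 g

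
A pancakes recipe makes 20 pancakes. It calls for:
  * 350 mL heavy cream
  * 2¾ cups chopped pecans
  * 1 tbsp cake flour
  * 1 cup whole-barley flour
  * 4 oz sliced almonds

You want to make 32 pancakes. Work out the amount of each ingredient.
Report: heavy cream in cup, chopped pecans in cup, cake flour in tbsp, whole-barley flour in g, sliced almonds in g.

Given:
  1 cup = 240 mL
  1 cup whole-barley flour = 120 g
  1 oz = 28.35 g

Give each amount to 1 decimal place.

heavy cream: 2.3 cup; chopped pecans: 4.4 cup; cake flour: 1.6 tbsp; whole-barley flour: 192.0 g; sliced almonds: 181.4 g

Scaling factor: 32/20 = 8/5 = 1.6.
heavy cream: 350 mL × 8/5 ÷ 240 mL/cup ≈ 2.3 cup
chopped pecans: 2.75 cup × 8/5 = 4.4 cup
cake flour: 1 tbsp × 8/5 = 1.6 tbsp
whole-barley flour: 1 cup × 8/5 × 120 g/cup = 192.0 g
sliced almonds: 4 oz × 8/5 × 28.35 g/oz ≈ 181.4 g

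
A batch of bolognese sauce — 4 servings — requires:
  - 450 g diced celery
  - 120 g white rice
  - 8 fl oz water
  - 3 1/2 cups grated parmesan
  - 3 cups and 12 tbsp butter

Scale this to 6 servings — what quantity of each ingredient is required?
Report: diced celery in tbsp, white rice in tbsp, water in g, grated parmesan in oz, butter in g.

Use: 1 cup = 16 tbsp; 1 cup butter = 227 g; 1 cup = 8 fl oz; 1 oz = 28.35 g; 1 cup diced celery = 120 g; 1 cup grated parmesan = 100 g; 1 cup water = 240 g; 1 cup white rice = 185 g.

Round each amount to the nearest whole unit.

diced celery: 90 tbsp; white rice: 16 tbsp; water: 360 g; grated parmesan: 19 oz; butter: 1277 g

Scaling factor: 6/4 = 3/2 = 1.5.
diced celery: 450 g × 3/2 ÷ 120 g/cup × 16 tbsp/cup = 90 tbsp
white rice: 120 g × 3/2 ÷ 185 g/cup × 16 tbsp/cup ≈ 16 tbsp
water: 8 fl oz × 3/2 ÷ 8 fl oz/cup × 240 g/cup = 360 g
grated parmesan: 3.5 cup × 3/2 × 100 g/cup ÷ 28.35 g/oz ≈ 19 oz
butter: (3 cup + 12 tbsp = 3.75 cup) × 3/2 × 227 g/cup ≈ 1277 g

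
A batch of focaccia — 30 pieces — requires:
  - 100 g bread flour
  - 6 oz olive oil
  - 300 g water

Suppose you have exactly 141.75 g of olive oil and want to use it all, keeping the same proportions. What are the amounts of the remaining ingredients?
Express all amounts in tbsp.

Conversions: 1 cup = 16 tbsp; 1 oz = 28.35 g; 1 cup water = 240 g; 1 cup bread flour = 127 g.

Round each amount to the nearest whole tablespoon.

The original recipe has 170.1 g of olive oil, so the scaling factor is 141.75 ÷ 170.1 = 5/6.
bread flour: 100 g × 5/6 ÷ 127 g/cup × 16 tbsp/cup ≈ 10 tbsp
water: 300 g × 5/6 ÷ 240 g/cup × 16 tbsp/cup ≈ 17 tbsp

bread flour: 10 tbsp; water: 17 tbsp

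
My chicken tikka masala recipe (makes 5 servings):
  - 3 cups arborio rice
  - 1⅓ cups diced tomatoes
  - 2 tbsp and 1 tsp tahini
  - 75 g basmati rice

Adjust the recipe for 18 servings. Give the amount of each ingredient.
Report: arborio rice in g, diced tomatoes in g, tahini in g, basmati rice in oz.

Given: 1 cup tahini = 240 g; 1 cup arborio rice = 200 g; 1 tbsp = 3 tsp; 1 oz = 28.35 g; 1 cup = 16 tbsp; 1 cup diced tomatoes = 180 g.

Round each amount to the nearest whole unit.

arborio rice: 2160 g; diced tomatoes: 864 g; tahini: 126 g; basmati rice: 10 oz

Scaling factor: 18/5 = 3.6.
arborio rice: 3 cup × 18/5 × 200 g/cup = 2160 g
diced tomatoes: 4/3 cup × 18/5 × 180 g/cup = 864 g
tahini: (2 tbsp + 1 tsp = 7/3 tbsp) × 18/5 ÷ 16 tbsp/cup × 240 g/cup = 126 g
basmati rice: 75 g × 18/5 ÷ 28.35 g/oz ≈ 10 oz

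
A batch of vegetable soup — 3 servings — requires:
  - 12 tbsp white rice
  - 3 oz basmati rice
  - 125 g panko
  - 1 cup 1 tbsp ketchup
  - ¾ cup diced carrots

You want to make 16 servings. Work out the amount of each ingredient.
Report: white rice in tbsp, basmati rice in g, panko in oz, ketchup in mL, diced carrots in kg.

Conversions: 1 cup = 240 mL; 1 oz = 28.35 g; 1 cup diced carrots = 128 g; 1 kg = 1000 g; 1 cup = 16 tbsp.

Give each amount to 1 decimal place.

Scaling factor: 16/3.
white rice: 12 tbsp × 16/3 = 64.0 tbsp
basmati rice: 3 oz × 16/3 × 28.35 g/oz = 453.6 g
panko: 125 g × 16/3 ÷ 28.35 g/oz ≈ 23.5 oz
ketchup: (1 cup + 1 tbsp = 1.0625 cup) × 16/3 × 240 mL/cup = 1360.0 mL
diced carrots: 0.75 cup × 16/3 × 128 g/cup ÷ 1000 g/kg ≈ 0.5 kg

white rice: 64.0 tbsp; basmati rice: 453.6 g; panko: 23.5 oz; ketchup: 1360.0 mL; diced carrots: 0.5 kg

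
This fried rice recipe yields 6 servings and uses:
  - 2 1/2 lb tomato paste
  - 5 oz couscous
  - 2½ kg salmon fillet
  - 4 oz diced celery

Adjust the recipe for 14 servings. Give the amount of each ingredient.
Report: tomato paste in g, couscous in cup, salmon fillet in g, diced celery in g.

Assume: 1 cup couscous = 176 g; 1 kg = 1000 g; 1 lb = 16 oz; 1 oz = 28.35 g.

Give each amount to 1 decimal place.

tomato paste: 2646.0 g; couscous: 1.9 cup; salmon fillet: 5833.3 g; diced celery: 264.6 g

Scaling factor: 14/6 = 7/3.
tomato paste: 2.5 lb × 7/3 × 16 oz/lb × 28.35 g/oz = 2646.0 g
couscous: 5 oz × 7/3 × 28.35 g/oz ÷ 176 g/cup ≈ 1.9 cup
salmon fillet: 2.5 kg × 7/3 × 1000 g/kg ≈ 5833.3 g
diced celery: 4 oz × 7/3 × 28.35 g/oz = 264.6 g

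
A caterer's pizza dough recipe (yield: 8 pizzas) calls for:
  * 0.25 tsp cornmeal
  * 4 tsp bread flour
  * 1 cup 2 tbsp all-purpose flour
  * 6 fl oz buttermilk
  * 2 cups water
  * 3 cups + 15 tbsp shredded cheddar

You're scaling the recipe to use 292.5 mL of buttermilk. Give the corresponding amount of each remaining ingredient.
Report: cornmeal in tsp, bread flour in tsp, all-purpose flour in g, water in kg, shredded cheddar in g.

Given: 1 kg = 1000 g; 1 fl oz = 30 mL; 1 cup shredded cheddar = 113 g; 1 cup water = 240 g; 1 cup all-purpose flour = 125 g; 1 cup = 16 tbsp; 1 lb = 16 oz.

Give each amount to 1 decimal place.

The original recipe has 180 mL of buttermilk, so the scaling factor is 292.5 ÷ 180 = 13/8 = 1.625.
cornmeal: 0.25 tsp × 13/8 ≈ 0.4 tsp
bread flour: 4 tsp × 13/8 = 6.5 tsp
all-purpose flour: (1 cup + 2 tbsp = 1.125 cup) × 13/8 × 125 g/cup ≈ 228.5 g
water: 2 cup × 13/8 × 240 g/cup ÷ 1000 g/kg ≈ 0.8 kg
shredded cheddar: (3 cup + 15 tbsp = 3.9375 cup) × 13/8 × 113 g/cup ≈ 723.0 g

cornmeal: 0.4 tsp; bread flour: 6.5 tsp; all-purpose flour: 228.5 g; water: 0.8 kg; shredded cheddar: 723.0 g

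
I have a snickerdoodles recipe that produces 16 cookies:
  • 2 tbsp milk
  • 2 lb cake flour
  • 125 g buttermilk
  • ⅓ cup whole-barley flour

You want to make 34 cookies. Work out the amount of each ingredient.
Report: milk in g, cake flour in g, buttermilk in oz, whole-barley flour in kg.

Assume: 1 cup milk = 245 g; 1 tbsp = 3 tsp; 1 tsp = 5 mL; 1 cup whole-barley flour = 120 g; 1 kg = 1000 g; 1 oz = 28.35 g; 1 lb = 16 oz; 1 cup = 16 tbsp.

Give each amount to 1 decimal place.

Scaling factor: 34/16 = 17/8 = 2.125.
milk: 2 tbsp × 17/8 ÷ 16 tbsp/cup × 245 g/cup ≈ 65.1 g
cake flour: 2 lb × 17/8 × 16 oz/lb × 28.35 g/oz = 1927.8 g
buttermilk: 125 g × 17/8 ÷ 28.35 g/oz ≈ 9.4 oz
whole-barley flour: 1/3 cup × 17/8 × 120 g/cup ÷ 1000 g/kg ≈ 0.1 kg

milk: 65.1 g; cake flour: 1927.8 g; buttermilk: 9.4 oz; whole-barley flour: 0.1 kg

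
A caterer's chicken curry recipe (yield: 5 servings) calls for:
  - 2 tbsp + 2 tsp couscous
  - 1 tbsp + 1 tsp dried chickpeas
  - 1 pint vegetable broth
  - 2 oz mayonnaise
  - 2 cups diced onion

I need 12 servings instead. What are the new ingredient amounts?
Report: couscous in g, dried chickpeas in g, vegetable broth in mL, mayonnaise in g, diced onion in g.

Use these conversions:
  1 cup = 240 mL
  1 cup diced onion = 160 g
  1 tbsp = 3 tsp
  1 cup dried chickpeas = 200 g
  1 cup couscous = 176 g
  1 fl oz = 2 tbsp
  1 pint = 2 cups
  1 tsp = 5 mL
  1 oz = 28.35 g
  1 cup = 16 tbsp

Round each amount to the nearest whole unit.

couscous: 70 g; dried chickpeas: 40 g; vegetable broth: 1152 mL; mayonnaise: 136 g; diced onion: 768 g

Scaling factor: 12/5 = 2.4.
couscous: (2 tbsp + 2 tsp = 8/3 tbsp) × 12/5 ÷ 16 tbsp/cup × 176 g/cup ≈ 70 g
dried chickpeas: (1 tbsp + 1 tsp = 4/3 tbsp) × 12/5 ÷ 16 tbsp/cup × 200 g/cup = 40 g
vegetable broth: 1 pint × 12/5 × 2 cup/pint × 240 mL/cup = 1152 mL
mayonnaise: 2 oz × 12/5 × 28.35 g/oz ≈ 136 g
diced onion: 2 cup × 12/5 × 160 g/cup = 768 g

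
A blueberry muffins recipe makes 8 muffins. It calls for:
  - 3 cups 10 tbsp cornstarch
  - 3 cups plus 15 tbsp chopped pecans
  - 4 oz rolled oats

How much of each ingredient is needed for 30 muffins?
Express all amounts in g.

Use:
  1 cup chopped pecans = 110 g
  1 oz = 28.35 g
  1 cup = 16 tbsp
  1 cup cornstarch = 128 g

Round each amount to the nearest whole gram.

Scaling factor: 30/8 = 15/4 = 3.75.
cornstarch: (3 cup + 10 tbsp = 3.625 cup) × 15/4 × 128 g/cup = 1740 g
chopped pecans: (3 cup + 15 tbsp = 3.9375 cup) × 15/4 × 110 g/cup ≈ 1624 g
rolled oats: 4 oz × 15/4 × 28.35 g/oz ≈ 425 g

cornstarch: 1740 g; chopped pecans: 1624 g; rolled oats: 425 g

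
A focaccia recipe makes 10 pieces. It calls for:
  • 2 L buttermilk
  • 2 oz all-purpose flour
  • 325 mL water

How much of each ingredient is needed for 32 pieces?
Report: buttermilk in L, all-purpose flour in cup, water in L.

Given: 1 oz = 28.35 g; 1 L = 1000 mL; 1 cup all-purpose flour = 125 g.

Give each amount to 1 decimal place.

buttermilk: 6.4 L; all-purpose flour: 1.5 cup; water: 1.0 L

Scaling factor: 32/10 = 16/5 = 3.2.
buttermilk: 2 L × 16/5 = 6.4 L
all-purpose flour: 2 oz × 16/5 × 28.35 g/oz ÷ 125 g/cup ≈ 1.5 cup
water: 325 mL × 16/5 ÷ 1000 mL/L ≈ 1.0 L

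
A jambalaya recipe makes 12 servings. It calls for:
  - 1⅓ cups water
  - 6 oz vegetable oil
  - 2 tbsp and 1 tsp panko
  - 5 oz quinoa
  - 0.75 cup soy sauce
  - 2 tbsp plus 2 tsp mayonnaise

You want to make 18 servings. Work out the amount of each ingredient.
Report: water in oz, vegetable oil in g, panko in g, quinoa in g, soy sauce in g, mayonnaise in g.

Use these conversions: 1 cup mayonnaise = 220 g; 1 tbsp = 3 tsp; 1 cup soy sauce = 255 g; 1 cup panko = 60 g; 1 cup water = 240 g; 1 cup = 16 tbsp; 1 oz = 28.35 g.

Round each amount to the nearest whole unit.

Scaling factor: 18/12 = 3/2 = 1.5.
water: 4/3 cup × 3/2 × 240 g/cup ÷ 28.35 g/oz ≈ 17 oz
vegetable oil: 6 oz × 3/2 × 28.35 g/oz ≈ 255 g
panko: (2 tbsp + 1 tsp = 7/3 tbsp) × 3/2 ÷ 16 tbsp/cup × 60 g/cup ≈ 13 g
quinoa: 5 oz × 3/2 × 28.35 g/oz ≈ 213 g
soy sauce: 0.75 cup × 3/2 × 255 g/cup ≈ 287 g
mayonnaise: (2 tbsp + 2 tsp = 8/3 tbsp) × 3/2 ÷ 16 tbsp/cup × 220 g/cup = 55 g

water: 17 oz; vegetable oil: 255 g; panko: 13 g; quinoa: 213 g; soy sauce: 287 g; mayonnaise: 55 g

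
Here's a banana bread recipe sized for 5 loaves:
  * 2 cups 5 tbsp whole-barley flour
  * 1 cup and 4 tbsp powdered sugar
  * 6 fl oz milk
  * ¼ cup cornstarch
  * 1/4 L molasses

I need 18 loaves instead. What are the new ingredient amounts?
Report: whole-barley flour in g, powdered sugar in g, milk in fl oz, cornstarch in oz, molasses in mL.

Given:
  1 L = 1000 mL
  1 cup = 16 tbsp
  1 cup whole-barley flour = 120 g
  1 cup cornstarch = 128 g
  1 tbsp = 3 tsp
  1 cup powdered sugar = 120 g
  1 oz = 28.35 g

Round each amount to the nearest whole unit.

whole-barley flour: 999 g; powdered sugar: 540 g; milk: 22 fl oz; cornstarch: 4 oz; molasses: 900 mL

Scaling factor: 18/5 = 3.6.
whole-barley flour: (2 cup + 5 tbsp = 2.3125 cup) × 18/5 × 120 g/cup = 999 g
powdered sugar: (1 cup + 4 tbsp = 1.25 cup) × 18/5 × 120 g/cup = 540 g
milk: 6 fl oz × 18/5 ≈ 22 fl oz
cornstarch: 0.25 cup × 18/5 × 128 g/cup ÷ 28.35 g/oz ≈ 4 oz
molasses: 0.25 L × 18/5 × 1000 mL/L = 900 mL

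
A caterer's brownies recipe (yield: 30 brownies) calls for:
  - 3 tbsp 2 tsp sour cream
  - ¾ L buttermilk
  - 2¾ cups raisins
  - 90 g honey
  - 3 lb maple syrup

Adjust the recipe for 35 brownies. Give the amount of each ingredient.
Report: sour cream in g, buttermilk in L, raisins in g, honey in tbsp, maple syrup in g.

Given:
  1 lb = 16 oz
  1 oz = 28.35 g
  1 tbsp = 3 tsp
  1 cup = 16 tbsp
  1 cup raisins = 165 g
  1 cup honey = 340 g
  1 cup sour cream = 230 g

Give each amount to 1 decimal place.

Scaling factor: 35/30 = 7/6.
sour cream: (3 tbsp + 2 tsp = 11/3 tbsp) × 7/6 ÷ 16 tbsp/cup × 230 g/cup ≈ 61.5 g
buttermilk: 0.75 L × 7/6 ≈ 0.9 L
raisins: 2.75 cup × 7/6 × 165 g/cup ≈ 529.4 g
honey: 90 g × 7/6 ÷ 340 g/cup × 16 tbsp/cup ≈ 4.9 tbsp
maple syrup: 3 lb × 7/6 × 16 oz/lb × 28.35 g/oz = 1587.6 g

sour cream: 61.5 g; buttermilk: 0.9 L; raisins: 529.4 g; honey: 4.9 tbsp; maple syrup: 1587.6 g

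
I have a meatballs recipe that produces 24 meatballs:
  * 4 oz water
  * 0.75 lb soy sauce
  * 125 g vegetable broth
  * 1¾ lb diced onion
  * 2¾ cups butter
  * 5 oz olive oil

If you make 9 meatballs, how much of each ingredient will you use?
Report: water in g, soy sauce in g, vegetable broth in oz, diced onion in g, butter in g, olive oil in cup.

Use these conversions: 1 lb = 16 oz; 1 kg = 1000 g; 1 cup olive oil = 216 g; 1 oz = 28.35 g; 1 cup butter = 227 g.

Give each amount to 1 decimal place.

Scaling factor: 9/24 = 3/8 = 0.375.
water: 4 oz × 3/8 × 28.35 g/oz ≈ 42.5 g
soy sauce: 0.75 lb × 3/8 × 16 oz/lb × 28.35 g/oz ≈ 127.6 g
vegetable broth: 125 g × 3/8 ÷ 28.35 g/oz ≈ 1.7 oz
diced onion: 1.75 lb × 3/8 × 16 oz/lb × 28.35 g/oz ≈ 297.7 g
butter: 2.75 cup × 3/8 × 227 g/cup ≈ 234.1 g
olive oil: 5 oz × 3/8 × 28.35 g/oz ÷ 216 g/cup ≈ 0.2 cup

water: 42.5 g; soy sauce: 127.6 g; vegetable broth: 1.7 oz; diced onion: 297.7 g; butter: 234.1 g; olive oil: 0.2 cup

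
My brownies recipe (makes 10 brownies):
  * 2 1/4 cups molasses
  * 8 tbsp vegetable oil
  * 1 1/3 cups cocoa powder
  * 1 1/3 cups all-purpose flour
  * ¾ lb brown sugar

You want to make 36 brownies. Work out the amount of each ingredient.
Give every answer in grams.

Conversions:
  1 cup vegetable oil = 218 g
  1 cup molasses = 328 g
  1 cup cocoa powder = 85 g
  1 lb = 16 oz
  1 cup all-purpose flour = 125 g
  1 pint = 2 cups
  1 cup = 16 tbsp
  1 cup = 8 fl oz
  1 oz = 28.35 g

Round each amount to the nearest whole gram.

Scaling factor: 36/10 = 18/5 = 3.6.
molasses: 2.25 cup × 18/5 × 328 g/cup ≈ 2657 g
vegetable oil: 8 tbsp × 18/5 ÷ 16 tbsp/cup × 218 g/cup ≈ 392 g
cocoa powder: 4/3 cup × 18/5 × 85 g/cup = 408 g
all-purpose flour: 4/3 cup × 18/5 × 125 g/cup = 600 g
brown sugar: 0.75 lb × 18/5 × 16 oz/lb × 28.35 g/oz ≈ 1225 g

molasses: 2657 g; vegetable oil: 392 g; cocoa powder: 408 g; all-purpose flour: 600 g; brown sugar: 1225 g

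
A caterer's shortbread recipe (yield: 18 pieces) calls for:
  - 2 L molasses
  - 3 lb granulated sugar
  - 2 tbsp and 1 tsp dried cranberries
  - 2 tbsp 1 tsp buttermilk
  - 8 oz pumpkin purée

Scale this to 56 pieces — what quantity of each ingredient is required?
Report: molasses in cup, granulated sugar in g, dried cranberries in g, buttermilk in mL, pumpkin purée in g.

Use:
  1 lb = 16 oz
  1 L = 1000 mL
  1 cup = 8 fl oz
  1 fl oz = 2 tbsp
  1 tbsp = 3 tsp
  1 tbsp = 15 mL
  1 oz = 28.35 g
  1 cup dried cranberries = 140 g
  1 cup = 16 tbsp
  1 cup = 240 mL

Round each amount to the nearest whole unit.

molasses: 26 cup; granulated sugar: 4234 g; dried cranberries: 64 g; buttermilk: 109 mL; pumpkin purée: 706 g

Scaling factor: 56/18 = 28/9.
molasses: 2 L × 28/9 × 1000 mL/L ÷ 240 mL/cup ≈ 26 cup
granulated sugar: 3 lb × 28/9 × 16 oz/lb × 28.35 g/oz ≈ 4234 g
dried cranberries: (2 tbsp + 1 tsp = 7/3 tbsp) × 28/9 ÷ 16 tbsp/cup × 140 g/cup ≈ 64 g
buttermilk: (2 tbsp + 1 tsp = 7/3 tbsp) × 28/9 × 15 mL/tbsp ≈ 109 mL
pumpkin purée: 8 oz × 28/9 × 28.35 g/oz ≈ 706 g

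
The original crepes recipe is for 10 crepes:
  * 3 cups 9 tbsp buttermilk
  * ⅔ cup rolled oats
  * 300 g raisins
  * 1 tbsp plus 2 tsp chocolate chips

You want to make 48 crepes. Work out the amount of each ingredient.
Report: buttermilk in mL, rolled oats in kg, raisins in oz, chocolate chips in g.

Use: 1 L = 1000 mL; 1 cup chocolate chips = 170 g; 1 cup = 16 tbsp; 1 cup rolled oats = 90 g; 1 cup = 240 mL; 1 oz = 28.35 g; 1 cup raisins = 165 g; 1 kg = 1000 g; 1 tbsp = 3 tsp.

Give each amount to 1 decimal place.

Scaling factor: 48/10 = 24/5 = 4.8.
buttermilk: (3 cup + 9 tbsp = 3.5625 cup) × 24/5 × 240 mL/cup = 4104.0 mL
rolled oats: 2/3 cup × 24/5 × 90 g/cup ÷ 1000 g/kg ≈ 0.3 kg
raisins: 300 g × 24/5 ÷ 28.35 g/oz ≈ 50.8 oz
chocolate chips: (1 tbsp + 2 tsp = 5/3 tbsp) × 24/5 ÷ 16 tbsp/cup × 170 g/cup = 85.0 g

buttermilk: 4104.0 mL; rolled oats: 0.3 kg; raisins: 50.8 oz; chocolate chips: 85.0 g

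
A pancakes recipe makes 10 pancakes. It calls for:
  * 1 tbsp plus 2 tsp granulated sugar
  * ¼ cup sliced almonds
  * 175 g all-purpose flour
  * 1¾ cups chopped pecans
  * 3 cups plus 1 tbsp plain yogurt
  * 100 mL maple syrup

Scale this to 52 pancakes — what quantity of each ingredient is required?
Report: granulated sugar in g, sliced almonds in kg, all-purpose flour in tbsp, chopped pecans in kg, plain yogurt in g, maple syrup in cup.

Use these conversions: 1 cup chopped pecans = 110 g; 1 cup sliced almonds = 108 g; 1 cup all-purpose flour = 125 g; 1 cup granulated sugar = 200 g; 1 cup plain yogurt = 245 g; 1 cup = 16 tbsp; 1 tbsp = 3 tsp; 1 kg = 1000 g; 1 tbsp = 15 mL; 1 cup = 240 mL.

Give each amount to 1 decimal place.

granulated sugar: 108.3 g; sliced almonds: 0.1 kg; all-purpose flour: 116.5 tbsp; chopped pecans: 1.0 kg; plain yogurt: 3901.6 g; maple syrup: 2.2 cup

Scaling factor: 52/10 = 26/5 = 5.2.
granulated sugar: (1 tbsp + 2 tsp = 5/3 tbsp) × 26/5 ÷ 16 tbsp/cup × 200 g/cup ≈ 108.3 g
sliced almonds: 0.25 cup × 26/5 × 108 g/cup ÷ 1000 g/kg ≈ 0.1 kg
all-purpose flour: 175 g × 26/5 ÷ 125 g/cup × 16 tbsp/cup ≈ 116.5 tbsp
chopped pecans: 1.75 cup × 26/5 × 110 g/cup ÷ 1000 g/kg ≈ 1.0 kg
plain yogurt: (3 cup + 1 tbsp = 3.0625 cup) × 26/5 × 245 g/cup ≈ 3901.6 g
maple syrup: 100 mL × 26/5 ÷ 240 mL/cup ≈ 2.2 cup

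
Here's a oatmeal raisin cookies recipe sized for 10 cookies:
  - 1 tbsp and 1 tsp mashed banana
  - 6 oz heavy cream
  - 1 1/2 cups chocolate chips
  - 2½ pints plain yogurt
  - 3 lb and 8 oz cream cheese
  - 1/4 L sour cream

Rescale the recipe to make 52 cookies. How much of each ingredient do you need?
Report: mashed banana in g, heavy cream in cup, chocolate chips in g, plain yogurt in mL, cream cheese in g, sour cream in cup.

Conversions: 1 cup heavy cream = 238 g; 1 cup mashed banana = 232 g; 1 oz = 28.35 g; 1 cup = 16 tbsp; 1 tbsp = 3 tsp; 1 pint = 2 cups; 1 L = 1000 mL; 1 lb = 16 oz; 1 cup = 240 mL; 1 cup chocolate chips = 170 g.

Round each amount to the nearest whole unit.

Scaling factor: 52/10 = 26/5 = 5.2.
mashed banana: (1 tbsp + 1 tsp = 4/3 tbsp) × 26/5 ÷ 16 tbsp/cup × 232 g/cup ≈ 101 g
heavy cream: 6 oz × 26/5 × 28.35 g/oz ÷ 238 g/cup ≈ 4 cup
chocolate chips: 1.5 cup × 26/5 × 170 g/cup = 1326 g
plain yogurt: 2.5 pint × 26/5 × 2 cup/pint × 240 mL/cup = 6240 mL
cream cheese: (3 lb + 8 oz = 3.5 lb) × 26/5 × 16 oz/lb × 28.35 g/oz ≈ 8256 g
sour cream: 0.25 L × 26/5 × 1000 mL/L ÷ 240 mL/cup ≈ 5 cup

mashed banana: 101 g; heavy cream: 4 cup; chocolate chips: 1326 g; plain yogurt: 6240 mL; cream cheese: 8256 g; sour cream: 5 cup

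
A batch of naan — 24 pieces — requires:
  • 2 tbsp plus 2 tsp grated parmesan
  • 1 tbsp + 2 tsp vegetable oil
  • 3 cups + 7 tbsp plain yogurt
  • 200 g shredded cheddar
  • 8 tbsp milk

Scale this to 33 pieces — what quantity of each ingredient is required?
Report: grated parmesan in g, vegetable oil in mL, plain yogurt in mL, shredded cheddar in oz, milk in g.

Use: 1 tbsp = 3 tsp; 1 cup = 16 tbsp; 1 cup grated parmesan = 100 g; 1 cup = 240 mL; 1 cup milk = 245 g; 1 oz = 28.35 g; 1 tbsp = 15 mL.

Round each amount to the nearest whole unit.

grated parmesan: 23 g; vegetable oil: 34 mL; plain yogurt: 1134 mL; shredded cheddar: 10 oz; milk: 168 g

Scaling factor: 33/24 = 11/8 = 1.375.
grated parmesan: (2 tbsp + 2 tsp = 8/3 tbsp) × 11/8 ÷ 16 tbsp/cup × 100 g/cup ≈ 23 g
vegetable oil: (1 tbsp + 2 tsp = 5/3 tbsp) × 11/8 × 15 mL/tbsp ≈ 34 mL
plain yogurt: (3 cup + 7 tbsp = 3.4375 cup) × 11/8 × 240 mL/cup ≈ 1134 mL
shredded cheddar: 200 g × 11/8 ÷ 28.35 g/oz ≈ 10 oz
milk: 8 tbsp × 11/8 ÷ 16 tbsp/cup × 245 g/cup ≈ 168 g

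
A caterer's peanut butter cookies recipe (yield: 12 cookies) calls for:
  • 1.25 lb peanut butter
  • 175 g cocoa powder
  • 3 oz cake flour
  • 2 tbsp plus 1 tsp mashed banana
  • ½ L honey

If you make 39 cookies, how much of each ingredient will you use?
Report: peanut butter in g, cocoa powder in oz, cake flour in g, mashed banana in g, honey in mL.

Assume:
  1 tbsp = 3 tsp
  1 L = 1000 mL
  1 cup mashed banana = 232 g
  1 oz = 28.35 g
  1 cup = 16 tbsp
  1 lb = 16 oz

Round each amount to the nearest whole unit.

peanut butter: 1843 g; cocoa powder: 20 oz; cake flour: 276 g; mashed banana: 110 g; honey: 1625 mL

Scaling factor: 39/12 = 13/4 = 3.25.
peanut butter: 1.25 lb × 13/4 × 16 oz/lb × 28.35 g/oz ≈ 1843 g
cocoa powder: 175 g × 13/4 ÷ 28.35 g/oz ≈ 20 oz
cake flour: 3 oz × 13/4 × 28.35 g/oz ≈ 276 g
mashed banana: (2 tbsp + 1 tsp = 7/3 tbsp) × 13/4 ÷ 16 tbsp/cup × 232 g/cup ≈ 110 g
honey: 0.5 L × 13/4 × 1000 mL/L = 1625 mL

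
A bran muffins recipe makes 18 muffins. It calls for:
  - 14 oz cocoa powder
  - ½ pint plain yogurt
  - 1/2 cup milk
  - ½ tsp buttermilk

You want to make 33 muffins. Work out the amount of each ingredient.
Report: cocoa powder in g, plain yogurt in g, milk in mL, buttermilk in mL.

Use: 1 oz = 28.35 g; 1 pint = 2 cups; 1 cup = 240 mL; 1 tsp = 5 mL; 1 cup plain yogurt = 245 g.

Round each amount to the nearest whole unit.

Scaling factor: 33/18 = 11/6.
cocoa powder: 14 oz × 11/6 × 28.35 g/oz ≈ 728 g
plain yogurt: 0.5 pint × 11/6 × 2 cup/pint × 245 g/cup ≈ 449 g
milk: 0.5 cup × 11/6 × 240 mL/cup = 220 mL
buttermilk: 0.5 tsp × 11/6 × 5 mL/tsp ≈ 5 mL

cocoa powder: 728 g; plain yogurt: 449 g; milk: 220 mL; buttermilk: 5 mL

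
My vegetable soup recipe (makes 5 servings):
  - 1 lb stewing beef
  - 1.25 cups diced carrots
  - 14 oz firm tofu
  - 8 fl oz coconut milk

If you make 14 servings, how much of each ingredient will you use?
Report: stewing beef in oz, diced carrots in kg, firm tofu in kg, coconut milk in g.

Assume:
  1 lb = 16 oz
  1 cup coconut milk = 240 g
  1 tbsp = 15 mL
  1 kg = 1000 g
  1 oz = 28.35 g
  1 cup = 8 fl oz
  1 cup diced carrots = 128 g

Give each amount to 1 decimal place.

stewing beef: 44.8 oz; diced carrots: 0.4 kg; firm tofu: 1.1 kg; coconut milk: 672.0 g

Scaling factor: 14/5 = 2.8.
stewing beef: 1 lb × 14/5 × 16 oz/lb = 44.8 oz
diced carrots: 1.25 cup × 14/5 × 128 g/cup ÷ 1000 g/kg ≈ 0.4 kg
firm tofu: 14 oz × 14/5 × 28.35 g/oz ÷ 1000 g/kg ≈ 1.1 kg
coconut milk: 8 fl oz × 14/5 ÷ 8 fl oz/cup × 240 g/cup = 672.0 g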